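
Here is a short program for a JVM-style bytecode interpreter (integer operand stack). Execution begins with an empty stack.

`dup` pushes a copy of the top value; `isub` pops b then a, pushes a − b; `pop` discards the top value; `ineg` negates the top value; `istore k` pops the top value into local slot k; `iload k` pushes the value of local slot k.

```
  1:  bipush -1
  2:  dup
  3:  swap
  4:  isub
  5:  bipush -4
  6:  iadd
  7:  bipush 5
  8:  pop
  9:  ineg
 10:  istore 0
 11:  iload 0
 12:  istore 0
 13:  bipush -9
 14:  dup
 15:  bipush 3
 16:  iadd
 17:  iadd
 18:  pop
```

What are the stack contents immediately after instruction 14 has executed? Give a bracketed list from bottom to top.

[-9, -9]

bipush -1 -> -1
dup       -> -1 -1
swap      -> -1 -1
isub      -> 0
bipush -4 -> 0 -4
iadd      -> -4
bipush 5  -> -4 5
pop       -> -4
ineg      -> 4
istore 0  -> (empty)
iload 0   -> 4
istore 0  -> (empty)
bipush -9 -> -9
dup       -> -9 -9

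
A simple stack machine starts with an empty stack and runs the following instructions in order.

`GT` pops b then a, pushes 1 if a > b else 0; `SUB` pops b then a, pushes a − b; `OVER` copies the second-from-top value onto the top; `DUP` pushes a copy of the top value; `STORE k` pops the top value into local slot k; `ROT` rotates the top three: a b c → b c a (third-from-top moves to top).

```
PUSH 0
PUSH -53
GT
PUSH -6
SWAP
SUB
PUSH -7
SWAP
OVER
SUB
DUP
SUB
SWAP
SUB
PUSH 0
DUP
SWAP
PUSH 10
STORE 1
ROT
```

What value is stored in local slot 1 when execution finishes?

PUSH 0    [0]
PUSH -53  [0, -53]
GT        [1]
PUSH -6   [1, -6]
SWAP      [-6, 1]
SUB       [-7]
PUSH -7   [-7, -7]
SWAP      [-7, -7]
OVER      [-7, -7, -7]
SUB       [-7, 0]
DUP       [-7, 0, 0]
SUB       [-7, 0]
SWAP      [0, -7]
SUB       [7]
PUSH 0    [7, 0]
DUP       [7, 0, 0]
SWAP      [7, 0, 0]
PUSH 10   [7, 0, 0, 10]
STORE 1   [7, 0, 0]
ROT       [0, 0, 7]

10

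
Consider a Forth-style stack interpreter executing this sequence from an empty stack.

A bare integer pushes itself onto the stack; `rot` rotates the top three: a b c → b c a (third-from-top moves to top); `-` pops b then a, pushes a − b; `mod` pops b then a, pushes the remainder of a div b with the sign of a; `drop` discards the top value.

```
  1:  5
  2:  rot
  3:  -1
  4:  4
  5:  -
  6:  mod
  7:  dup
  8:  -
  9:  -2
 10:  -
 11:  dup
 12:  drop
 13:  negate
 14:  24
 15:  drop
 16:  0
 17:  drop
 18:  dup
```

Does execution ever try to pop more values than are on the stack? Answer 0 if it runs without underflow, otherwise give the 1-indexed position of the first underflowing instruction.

5 : [5]
rot  — needs 3 operands, stack has 1 → underflow

2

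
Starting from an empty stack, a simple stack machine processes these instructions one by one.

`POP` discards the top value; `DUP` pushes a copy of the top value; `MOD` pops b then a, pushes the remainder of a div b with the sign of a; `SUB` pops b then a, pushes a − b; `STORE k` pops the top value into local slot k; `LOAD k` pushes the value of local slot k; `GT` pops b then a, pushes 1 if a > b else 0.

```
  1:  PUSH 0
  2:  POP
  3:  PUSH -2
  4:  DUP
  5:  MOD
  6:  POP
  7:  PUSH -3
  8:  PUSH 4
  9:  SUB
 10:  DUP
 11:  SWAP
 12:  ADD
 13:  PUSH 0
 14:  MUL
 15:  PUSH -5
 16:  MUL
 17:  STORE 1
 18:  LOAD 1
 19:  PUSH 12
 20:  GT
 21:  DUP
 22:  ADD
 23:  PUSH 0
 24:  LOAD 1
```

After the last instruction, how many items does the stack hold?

PUSH 0  -> [0]
POP     -> []
PUSH -2 -> [-2]
DUP     -> [-2, -2]
MOD     -> [0]
POP     -> []
PUSH -3 -> [-3]
PUSH 4  -> [-3, 4]
SUB     -> [-7]
DUP     -> [-7, -7]
SWAP    -> [-7, -7]
ADD     -> [-14]
PUSH 0  -> [-14, 0]
MUL     -> [0]
PUSH -5 -> [0, -5]
MUL     -> [0]
STORE 1 -> []
LOAD 1  -> [0]
PUSH 12 -> [0, 12]
GT      -> [0]
DUP     -> [0, 0]
ADD     -> [0]
PUSH 0  -> [0, 0]
LOAD 1  -> [0, 0, 0]

3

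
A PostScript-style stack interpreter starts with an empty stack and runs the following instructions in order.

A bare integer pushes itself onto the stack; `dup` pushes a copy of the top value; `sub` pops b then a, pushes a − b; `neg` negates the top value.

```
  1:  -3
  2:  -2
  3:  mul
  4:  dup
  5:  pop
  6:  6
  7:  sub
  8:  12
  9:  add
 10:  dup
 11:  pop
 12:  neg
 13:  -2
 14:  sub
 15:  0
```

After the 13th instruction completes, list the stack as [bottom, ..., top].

-3  -> -3
-2  -> -3 -2
mul -> 6
dup -> 6 6
pop -> 6
6   -> 6 6
sub -> 0
12  -> 0 12
add -> 12
dup -> 12 12
pop -> 12
neg -> -12
-2  -> -12 -2

[-12, -2]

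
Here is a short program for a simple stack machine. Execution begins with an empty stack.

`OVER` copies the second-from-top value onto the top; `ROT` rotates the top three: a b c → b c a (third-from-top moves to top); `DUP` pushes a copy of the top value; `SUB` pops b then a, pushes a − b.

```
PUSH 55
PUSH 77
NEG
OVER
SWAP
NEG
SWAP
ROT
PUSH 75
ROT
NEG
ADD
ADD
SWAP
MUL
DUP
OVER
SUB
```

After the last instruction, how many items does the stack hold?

2

PUSH 55 : [55]
PUSH 77 : [55, 77]
NEG     : [55, -77]
OVER    : [55, -77, 55]
SWAP    : [55, 55, -77]
NEG     : [55, 55, 77]
SWAP    : [55, 77, 55]
ROT     : [77, 55, 55]
PUSH 75 : [77, 55, 55, 75]
ROT     : [77, 55, 75, 55]
NEG     : [77, 55, 75, -55]
ADD     : [77, 55, 20]
ADD     : [77, 75]
SWAP    : [75, 77]
MUL     : [5775]
DUP     : [5775, 5775]
OVER    : [5775, 5775, 5775]
SUB     : [5775, 0]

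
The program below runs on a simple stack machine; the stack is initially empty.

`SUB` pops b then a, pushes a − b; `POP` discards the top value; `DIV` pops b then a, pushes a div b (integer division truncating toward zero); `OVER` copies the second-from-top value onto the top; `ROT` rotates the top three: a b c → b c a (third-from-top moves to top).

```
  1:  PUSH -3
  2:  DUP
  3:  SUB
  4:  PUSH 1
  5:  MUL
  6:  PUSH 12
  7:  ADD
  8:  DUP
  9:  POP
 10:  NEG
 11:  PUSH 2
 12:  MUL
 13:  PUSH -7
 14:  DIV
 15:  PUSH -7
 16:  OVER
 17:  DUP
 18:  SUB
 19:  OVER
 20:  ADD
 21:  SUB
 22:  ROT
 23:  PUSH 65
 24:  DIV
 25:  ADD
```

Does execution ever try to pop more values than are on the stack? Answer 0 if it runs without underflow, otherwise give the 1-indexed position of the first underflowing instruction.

PUSH -3 -> -3
DUP     -> -3 -3
SUB     -> 0
PUSH 1  -> 0 1
MUL     -> 0
PUSH 12 -> 0 12
ADD     -> 12
DUP     -> 12 12
POP     -> 12
NEG     -> -12
PUSH 2  -> -12 2
MUL     -> -24
PUSH -7 -> -24 -7
DIV     -> 3
PUSH -7 -> 3 -7
OVER    -> 3 -7 3
DUP     -> 3 -7 3 3
SUB     -> 3 -7 0
OVER    -> 3 -7 0 -7
ADD     -> 3 -7 -7
SUB     -> 3 0
ROT  — needs 3 operands, stack has 2 → underflow

22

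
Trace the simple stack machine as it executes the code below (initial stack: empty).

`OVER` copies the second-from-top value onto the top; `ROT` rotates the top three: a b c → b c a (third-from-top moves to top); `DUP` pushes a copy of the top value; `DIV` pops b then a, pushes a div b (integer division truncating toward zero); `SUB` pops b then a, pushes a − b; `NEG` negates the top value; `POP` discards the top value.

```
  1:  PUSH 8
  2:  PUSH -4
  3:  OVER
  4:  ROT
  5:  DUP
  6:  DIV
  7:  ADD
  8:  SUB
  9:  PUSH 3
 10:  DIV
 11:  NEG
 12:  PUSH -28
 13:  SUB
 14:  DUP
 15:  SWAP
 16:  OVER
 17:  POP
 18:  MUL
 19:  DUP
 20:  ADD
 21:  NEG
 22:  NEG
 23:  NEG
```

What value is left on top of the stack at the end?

-2048

PUSH 8   -> 8
PUSH -4  -> 8 -4
OVER     -> 8 -4 8
ROT      -> -4 8 8
DUP      -> -4 8 8 8
DIV      -> -4 8 1
ADD      -> -4 9
SUB      -> -13
PUSH 3   -> -13 3
DIV      -> -4
NEG      -> 4
PUSH -28 -> 4 -28
SUB      -> 32
DUP      -> 32 32
SWAP     -> 32 32
OVER     -> 32 32 32
POP      -> 32 32
MUL      -> 1024
DUP      -> 1024 1024
ADD      -> 2048
NEG      -> -2048
NEG      -> 2048
NEG      -> -2048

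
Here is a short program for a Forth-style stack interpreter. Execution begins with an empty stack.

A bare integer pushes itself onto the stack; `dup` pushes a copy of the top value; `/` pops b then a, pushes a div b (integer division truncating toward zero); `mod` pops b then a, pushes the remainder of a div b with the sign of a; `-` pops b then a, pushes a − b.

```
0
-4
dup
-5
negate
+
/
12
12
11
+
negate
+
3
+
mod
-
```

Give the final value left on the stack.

4

0      -> [0]
-4     -> [0, -4]
dup    -> [0, -4, -4]
-5     -> [0, -4, -4, -5]
negate -> [0, -4, -4, 5]
+      -> [0, -4, 1]
/      -> [0, -4]
12     -> [0, -4, 12]
12     -> [0, -4, 12, 12]
11     -> [0, -4, 12, 12, 11]
+      -> [0, -4, 12, 23]
negate -> [0, -4, 12, -23]
+      -> [0, -4, -11]
3      -> [0, -4, -11, 3]
+      -> [0, -4, -8]
mod    -> [0, -4]
-      -> [4]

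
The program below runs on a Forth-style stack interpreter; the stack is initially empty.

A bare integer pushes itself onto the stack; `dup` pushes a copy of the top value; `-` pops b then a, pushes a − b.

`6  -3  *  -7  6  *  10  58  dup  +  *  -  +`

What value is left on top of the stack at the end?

-1220

6   -> 6
-3  -> 6 -3
*   -> -18
-7  -> -18 -7
6   -> -18 -7 6
*   -> -18 -42
10  -> -18 -42 10
58  -> -18 -42 10 58
dup -> -18 -42 10 58 58
+   -> -18 -42 10 116
*   -> -18 -42 1160
-   -> -18 -1202
+   -> -1220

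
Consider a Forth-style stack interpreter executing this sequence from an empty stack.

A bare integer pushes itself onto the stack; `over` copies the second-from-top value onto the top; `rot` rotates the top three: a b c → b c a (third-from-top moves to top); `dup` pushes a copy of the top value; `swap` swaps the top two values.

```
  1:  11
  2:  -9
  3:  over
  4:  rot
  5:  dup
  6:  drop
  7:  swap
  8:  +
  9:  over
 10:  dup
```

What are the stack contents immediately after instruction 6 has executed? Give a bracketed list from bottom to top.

[-9, 11, 11]

11   → [11]
-9   → [11, -9]
over → [11, -9, 11]
rot  → [-9, 11, 11]
dup  → [-9, 11, 11, 11]
drop → [-9, 11, 11]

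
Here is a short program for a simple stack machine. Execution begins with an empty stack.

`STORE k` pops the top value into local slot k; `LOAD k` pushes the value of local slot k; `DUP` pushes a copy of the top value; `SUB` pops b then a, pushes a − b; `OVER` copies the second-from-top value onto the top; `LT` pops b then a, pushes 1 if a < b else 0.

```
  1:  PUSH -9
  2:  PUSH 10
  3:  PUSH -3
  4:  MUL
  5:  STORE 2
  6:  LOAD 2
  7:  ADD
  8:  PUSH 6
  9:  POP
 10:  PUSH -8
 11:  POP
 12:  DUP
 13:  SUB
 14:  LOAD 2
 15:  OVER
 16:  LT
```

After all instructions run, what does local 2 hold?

-30

PUSH -9 → [-9]
PUSH 10 → [-9, 10]
PUSH -3 → [-9, 10, -3]
MUL     → [-9, -30]
STORE 2 → [-9]
LOAD 2  → [-9, -30]
ADD     → [-39]
PUSH 6  → [-39, 6]
POP     → [-39]
PUSH -8 → [-39, -8]
POP     → [-39]
DUP     → [-39, -39]
SUB     → [0]
LOAD 2  → [0, -30]
OVER    → [0, -30, 0]
LT      → [0, 1]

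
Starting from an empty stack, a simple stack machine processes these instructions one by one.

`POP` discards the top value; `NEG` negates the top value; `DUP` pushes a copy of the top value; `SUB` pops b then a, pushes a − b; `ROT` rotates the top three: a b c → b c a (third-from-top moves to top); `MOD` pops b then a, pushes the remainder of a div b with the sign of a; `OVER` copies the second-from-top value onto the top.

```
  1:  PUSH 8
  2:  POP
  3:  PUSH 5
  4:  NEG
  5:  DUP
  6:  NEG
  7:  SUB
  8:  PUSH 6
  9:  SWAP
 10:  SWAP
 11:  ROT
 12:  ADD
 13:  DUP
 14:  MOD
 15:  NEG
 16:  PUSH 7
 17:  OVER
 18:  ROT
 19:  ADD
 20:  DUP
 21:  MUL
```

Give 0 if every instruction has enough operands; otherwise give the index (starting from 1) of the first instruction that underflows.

11

PUSH 8 : 8
POP    : (empty)
PUSH 5 : 5
NEG    : -5
DUP    : -5 -5
NEG    : -5 5
SUB    : -10
PUSH 6 : -10 6
SWAP   : 6 -10
SWAP   : -10 6
ROT  — needs 3 operands, stack has 2 → underflow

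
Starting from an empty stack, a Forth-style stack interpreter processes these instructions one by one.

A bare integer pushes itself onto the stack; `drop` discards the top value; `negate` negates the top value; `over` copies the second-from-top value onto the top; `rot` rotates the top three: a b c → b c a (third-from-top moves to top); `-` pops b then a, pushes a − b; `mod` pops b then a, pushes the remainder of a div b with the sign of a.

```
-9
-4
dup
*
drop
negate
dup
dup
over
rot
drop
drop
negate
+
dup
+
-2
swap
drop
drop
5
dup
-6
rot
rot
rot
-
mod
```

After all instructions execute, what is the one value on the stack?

5

-9      -9
-4      -9 -4
dup     -9 -4 -4
*       -9 16
drop    -9
negate  9
dup     9 9
dup     9 9 9
over    9 9 9 9
rot     9 9 9 9
drop    9 9 9
drop    9 9
negate  9 -9
+       0
dup     0 0
+       0
-2      0 -2
swap    -2 0
drop    -2
drop    (empty)
5       5
dup     5 5
-6      5 5 -6
rot     5 -6 5
rot     -6 5 5
rot     5 5 -6
-       5 11
mod     5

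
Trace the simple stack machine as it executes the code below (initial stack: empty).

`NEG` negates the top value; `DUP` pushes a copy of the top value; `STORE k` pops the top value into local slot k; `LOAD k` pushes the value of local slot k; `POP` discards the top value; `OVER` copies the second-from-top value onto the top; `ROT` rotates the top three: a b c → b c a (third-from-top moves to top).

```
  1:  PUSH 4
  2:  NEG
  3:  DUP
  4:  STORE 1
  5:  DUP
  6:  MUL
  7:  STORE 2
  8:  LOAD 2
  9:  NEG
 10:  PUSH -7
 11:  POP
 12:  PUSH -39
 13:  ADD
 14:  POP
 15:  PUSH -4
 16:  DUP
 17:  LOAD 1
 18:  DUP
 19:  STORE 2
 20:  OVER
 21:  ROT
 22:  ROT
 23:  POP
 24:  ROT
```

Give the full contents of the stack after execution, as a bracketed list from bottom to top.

PUSH 4   : 4
NEG      : -4
DUP      : -4 -4
STORE 1  : -4
DUP      : -4 -4
MUL      : 16
STORE 2  : (empty)
LOAD 2   : 16
NEG      : -16
PUSH -7  : -16 -7
POP      : -16
PUSH -39 : -16 -39
ADD      : -55
POP      : (empty)
PUSH -4  : -4
DUP      : -4 -4
LOAD 1   : -4 -4 -4
DUP      : -4 -4 -4 -4
STORE 2  : -4 -4 -4
OVER     : -4 -4 -4 -4
ROT      : -4 -4 -4 -4
ROT      : -4 -4 -4 -4
POP      : -4 -4 -4
ROT      : -4 -4 -4

[-4, -4, -4]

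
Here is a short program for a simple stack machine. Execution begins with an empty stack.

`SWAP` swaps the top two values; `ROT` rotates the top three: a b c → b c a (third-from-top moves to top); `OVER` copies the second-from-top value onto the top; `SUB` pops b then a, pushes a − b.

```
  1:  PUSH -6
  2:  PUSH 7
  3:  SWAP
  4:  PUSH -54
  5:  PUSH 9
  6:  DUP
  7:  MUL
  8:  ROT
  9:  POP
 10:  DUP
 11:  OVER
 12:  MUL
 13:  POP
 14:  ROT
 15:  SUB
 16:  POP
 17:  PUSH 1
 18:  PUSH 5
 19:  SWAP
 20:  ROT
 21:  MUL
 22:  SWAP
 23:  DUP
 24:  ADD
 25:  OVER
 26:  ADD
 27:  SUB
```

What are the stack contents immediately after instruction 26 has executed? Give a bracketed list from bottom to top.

PUSH -6  : -6
PUSH 7   : -6 7
SWAP     : 7 -6
PUSH -54 : 7 -6 -54
PUSH 9   : 7 -6 -54 9
DUP      : 7 -6 -54 9 9
MUL      : 7 -6 -54 81
ROT      : 7 -54 81 -6
POP      : 7 -54 81
DUP      : 7 -54 81 81
OVER     : 7 -54 81 81 81
MUL      : 7 -54 81 6561
POP      : 7 -54 81
ROT      : -54 81 7
SUB      : -54 74
POP      : -54
PUSH 1   : -54 1
PUSH 5   : -54 1 5
SWAP     : -54 5 1
ROT      : 5 1 -54
MUL      : 5 -54
SWAP     : -54 5
DUP      : -54 5 5
ADD      : -54 10
OVER     : -54 10 -54
ADD      : -54 -44

[-54, -44]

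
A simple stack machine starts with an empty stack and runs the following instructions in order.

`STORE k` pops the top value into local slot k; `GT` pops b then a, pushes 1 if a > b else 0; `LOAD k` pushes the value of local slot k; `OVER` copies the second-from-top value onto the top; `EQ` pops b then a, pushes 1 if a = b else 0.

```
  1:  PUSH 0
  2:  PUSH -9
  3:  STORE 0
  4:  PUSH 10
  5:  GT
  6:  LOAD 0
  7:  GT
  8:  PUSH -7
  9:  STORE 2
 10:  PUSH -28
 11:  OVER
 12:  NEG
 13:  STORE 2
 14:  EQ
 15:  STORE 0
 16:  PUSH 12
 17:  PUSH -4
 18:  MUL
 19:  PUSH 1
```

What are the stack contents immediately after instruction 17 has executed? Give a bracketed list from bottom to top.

[12, -4]

PUSH 0   : [0]
PUSH -9  : [0, -9]
STORE 0  : [0]
PUSH 10  : [0, 10]
GT       : [0]
LOAD 0   : [0, -9]
GT       : [1]
PUSH -7  : [1, -7]
STORE 2  : [1]
PUSH -28 : [1, -28]
OVER     : [1, -28, 1]
NEG      : [1, -28, -1]
STORE 2  : [1, -28]
EQ       : [0]
STORE 0  : []
PUSH 12  : [12]
PUSH -4  : [12, -4]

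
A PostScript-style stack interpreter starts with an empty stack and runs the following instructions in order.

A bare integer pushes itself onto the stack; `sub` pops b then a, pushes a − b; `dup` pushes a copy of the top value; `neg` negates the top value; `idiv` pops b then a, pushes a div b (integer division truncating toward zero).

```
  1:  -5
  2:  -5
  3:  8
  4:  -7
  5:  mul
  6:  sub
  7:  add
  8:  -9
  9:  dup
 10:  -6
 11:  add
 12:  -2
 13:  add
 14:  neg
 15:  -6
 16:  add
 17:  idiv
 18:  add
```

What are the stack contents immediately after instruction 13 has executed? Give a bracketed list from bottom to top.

[46, -9, -17]

-5  → -5
-5  → -5 -5
8   → -5 -5 8
-7  → -5 -5 8 -7
mul → -5 -5 -56
sub → -5 51
add → 46
-9  → 46 -9
dup → 46 -9 -9
-6  → 46 -9 -9 -6
add → 46 -9 -15
-2  → 46 -9 -15 -2
add → 46 -9 -17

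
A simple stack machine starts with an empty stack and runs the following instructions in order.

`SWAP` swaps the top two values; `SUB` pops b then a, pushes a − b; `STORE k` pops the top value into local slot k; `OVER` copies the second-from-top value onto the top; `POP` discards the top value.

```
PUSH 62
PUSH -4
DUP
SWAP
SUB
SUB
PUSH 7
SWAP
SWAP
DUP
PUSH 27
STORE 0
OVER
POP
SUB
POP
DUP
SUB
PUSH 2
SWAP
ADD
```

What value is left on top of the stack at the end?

2

PUSH 62 : 62
PUSH -4 : 62 -4
DUP     : 62 -4 -4
SWAP    : 62 -4 -4
SUB     : 62 0
SUB     : 62
PUSH 7  : 62 7
SWAP    : 7 62
SWAP    : 62 7
DUP     : 62 7 7
PUSH 27 : 62 7 7 27
STORE 0 : 62 7 7
OVER    : 62 7 7 7
POP     : 62 7 7
SUB     : 62 0
POP     : 62
DUP     : 62 62
SUB     : 0
PUSH 2  : 0 2
SWAP    : 2 0
ADD     : 2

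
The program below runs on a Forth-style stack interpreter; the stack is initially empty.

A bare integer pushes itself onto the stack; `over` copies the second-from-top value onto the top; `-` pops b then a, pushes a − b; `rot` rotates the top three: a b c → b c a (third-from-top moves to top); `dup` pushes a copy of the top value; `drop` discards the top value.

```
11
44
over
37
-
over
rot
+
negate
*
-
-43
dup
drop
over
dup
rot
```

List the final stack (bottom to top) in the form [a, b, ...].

[-2277, -2277, -2277, -43]

11     → 11
44     → 11 44
over   → 11 44 11
37     → 11 44 11 37
-      → 11 44 -26
over   → 11 44 -26 44
rot    → 11 -26 44 44
+      → 11 -26 88
negate → 11 -26 -88
*      → 11 2288
-      → -2277
-43    → -2277 -43
dup    → -2277 -43 -43
drop   → -2277 -43
over   → -2277 -43 -2277
dup    → -2277 -43 -2277 -2277
rot    → -2277 -2277 -2277 -43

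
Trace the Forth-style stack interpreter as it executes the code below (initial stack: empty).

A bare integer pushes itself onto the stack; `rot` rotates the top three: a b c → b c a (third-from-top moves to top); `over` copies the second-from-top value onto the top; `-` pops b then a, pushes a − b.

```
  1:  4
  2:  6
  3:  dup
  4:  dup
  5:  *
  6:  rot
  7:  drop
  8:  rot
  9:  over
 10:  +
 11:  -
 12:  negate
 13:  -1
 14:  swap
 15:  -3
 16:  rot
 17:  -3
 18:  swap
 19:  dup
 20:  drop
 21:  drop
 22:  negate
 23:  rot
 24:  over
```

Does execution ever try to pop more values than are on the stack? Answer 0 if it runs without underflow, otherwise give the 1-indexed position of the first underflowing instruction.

4     [4]
6     [4, 6]
dup   [4, 6, 6]
dup   [4, 6, 6, 6]
*     [4, 6, 36]
rot   [6, 36, 4]
drop  [6, 36]
rot  — needs 3 operands, stack has 2 → underflow

8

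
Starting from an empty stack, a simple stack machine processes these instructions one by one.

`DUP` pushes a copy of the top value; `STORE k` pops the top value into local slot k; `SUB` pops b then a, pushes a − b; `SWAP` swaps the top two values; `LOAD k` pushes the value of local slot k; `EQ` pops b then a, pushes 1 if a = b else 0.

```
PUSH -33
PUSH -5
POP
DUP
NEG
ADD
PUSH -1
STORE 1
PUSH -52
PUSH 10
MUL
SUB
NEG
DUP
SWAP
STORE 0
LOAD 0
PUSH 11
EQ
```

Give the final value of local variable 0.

-520

PUSH -33 → -33
PUSH -5  → -33 -5
POP      → -33
DUP      → -33 -33
NEG      → -33 33
ADD      → 0
PUSH -1  → 0 -1
STORE 1  → 0
PUSH -52 → 0 -52
PUSH 10  → 0 -52 10
MUL      → 0 -520
SUB      → 520
NEG      → -520
DUP      → -520 -520
SWAP     → -520 -520
STORE 0  → -520
LOAD 0   → -520 -520
PUSH 11  → -520 -520 11
EQ       → -520 0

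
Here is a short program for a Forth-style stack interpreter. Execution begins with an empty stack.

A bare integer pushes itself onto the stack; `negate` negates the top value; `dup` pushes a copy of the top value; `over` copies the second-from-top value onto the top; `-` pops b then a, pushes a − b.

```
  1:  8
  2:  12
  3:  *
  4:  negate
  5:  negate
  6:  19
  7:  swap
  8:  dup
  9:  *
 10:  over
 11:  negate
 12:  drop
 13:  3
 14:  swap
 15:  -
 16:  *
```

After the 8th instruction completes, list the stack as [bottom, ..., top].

[19, 96, 96]

8      → 8
12     → 8 12
*      → 96
negate → -96
negate → 96
19     → 96 19
swap   → 19 96
dup    → 19 96 96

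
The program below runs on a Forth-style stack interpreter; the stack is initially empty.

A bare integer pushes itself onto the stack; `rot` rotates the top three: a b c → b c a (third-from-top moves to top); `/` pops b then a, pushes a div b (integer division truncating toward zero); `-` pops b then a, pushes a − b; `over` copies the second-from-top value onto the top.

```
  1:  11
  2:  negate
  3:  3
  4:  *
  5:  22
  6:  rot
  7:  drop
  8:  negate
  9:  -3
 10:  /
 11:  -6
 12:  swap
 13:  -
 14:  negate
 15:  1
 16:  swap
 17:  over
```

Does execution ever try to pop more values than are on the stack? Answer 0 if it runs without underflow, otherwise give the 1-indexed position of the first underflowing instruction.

11     → 11
negate → -11
3      → -11 3
*      → -33
22     → -33 22
rot  — needs 3 operands, stack has 2 → underflow

6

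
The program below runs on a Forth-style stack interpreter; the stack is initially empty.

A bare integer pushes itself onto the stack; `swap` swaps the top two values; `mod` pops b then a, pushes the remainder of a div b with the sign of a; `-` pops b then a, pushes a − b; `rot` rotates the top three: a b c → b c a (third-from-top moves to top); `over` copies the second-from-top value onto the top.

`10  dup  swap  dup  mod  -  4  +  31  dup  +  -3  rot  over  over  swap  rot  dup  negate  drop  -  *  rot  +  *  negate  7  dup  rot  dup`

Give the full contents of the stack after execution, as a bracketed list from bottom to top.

10     → [10]
dup    → [10, 10]
swap   → [10, 10]
dup    → [10, 10, 10]
mod    → [10, 0]
-      → [10]
4      → [10, 4]
+      → [14]
31     → [14, 31]
dup    → [14, 31, 31]
+      → [14, 62]
-3     → [14, 62, -3]
rot    → [62, -3, 14]
over   → [62, -3, 14, -3]
over   → [62, -3, 14, -3, 14]
swap   → [62, -3, 14, 14, -3]
rot    → [62, -3, 14, -3, 14]
dup    → [62, -3, 14, -3, 14, 14]
negate → [62, -3, 14, -3, 14, -14]
drop   → [62, -3, 14, -3, 14]
-      → [62, -3, 14, -17]
*      → [62, -3, -238]
rot    → [-3, -238, 62]
+      → [-3, -176]
*      → [528]
negate → [-528]
7      → [-528, 7]
dup    → [-528, 7, 7]
rot    → [7, 7, -528]
dup    → [7, 7, -528, -528]

[7, 7, -528, -528]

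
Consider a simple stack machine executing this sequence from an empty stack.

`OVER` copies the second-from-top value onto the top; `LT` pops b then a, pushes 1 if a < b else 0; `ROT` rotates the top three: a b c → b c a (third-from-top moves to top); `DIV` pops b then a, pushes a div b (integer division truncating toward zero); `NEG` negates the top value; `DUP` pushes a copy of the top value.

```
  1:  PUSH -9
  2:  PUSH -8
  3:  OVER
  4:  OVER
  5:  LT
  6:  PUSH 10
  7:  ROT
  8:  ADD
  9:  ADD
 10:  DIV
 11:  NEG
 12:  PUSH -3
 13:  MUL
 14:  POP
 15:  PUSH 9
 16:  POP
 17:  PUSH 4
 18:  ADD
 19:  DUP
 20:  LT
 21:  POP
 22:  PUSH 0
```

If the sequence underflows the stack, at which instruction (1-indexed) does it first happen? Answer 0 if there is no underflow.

18

PUSH -9 → [-9]
PUSH -8 → [-9, -8]
OVER    → [-9, -8, -9]
OVER    → [-9, -8, -9, -8]
LT      → [-9, -8, 1]
PUSH 10 → [-9, -8, 1, 10]
ROT     → [-9, 1, 10, -8]
ADD     → [-9, 1, 2]
ADD     → [-9, 3]
DIV     → [-3]
NEG     → [3]
PUSH -3 → [3, -3]
MUL     → [-9]
POP     → []
PUSH 9  → [9]
POP     → []
PUSH 4  → [4]
ADD  — needs 2 operands, stack has 1 → underflow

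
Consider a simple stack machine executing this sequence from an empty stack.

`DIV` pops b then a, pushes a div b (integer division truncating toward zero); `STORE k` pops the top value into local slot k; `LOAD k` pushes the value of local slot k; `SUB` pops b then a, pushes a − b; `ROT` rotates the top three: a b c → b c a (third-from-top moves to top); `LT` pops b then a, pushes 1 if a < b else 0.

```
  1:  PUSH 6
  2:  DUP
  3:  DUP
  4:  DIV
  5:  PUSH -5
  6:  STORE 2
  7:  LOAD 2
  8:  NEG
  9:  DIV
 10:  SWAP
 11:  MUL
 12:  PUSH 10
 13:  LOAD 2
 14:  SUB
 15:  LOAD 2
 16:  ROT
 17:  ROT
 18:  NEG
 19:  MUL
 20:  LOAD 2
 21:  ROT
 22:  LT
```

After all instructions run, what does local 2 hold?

PUSH 6  → 6
DUP     → 6 6
DUP     → 6 6 6
DIV     → 6 1
PUSH -5 → 6 1 -5
STORE 2 → 6 1
LOAD 2  → 6 1 -5
NEG     → 6 1 5
DIV     → 6 0
SWAP    → 0 6
MUL     → 0
PUSH 10 → 0 10
LOAD 2  → 0 10 -5
SUB     → 0 15
LOAD 2  → 0 15 -5
ROT     → 15 -5 0
ROT     → -5 0 15
NEG     → -5 0 -15
MUL     → -5 0
LOAD 2  → -5 0 -5
ROT     → 0 -5 -5
LT      → 0 0

-5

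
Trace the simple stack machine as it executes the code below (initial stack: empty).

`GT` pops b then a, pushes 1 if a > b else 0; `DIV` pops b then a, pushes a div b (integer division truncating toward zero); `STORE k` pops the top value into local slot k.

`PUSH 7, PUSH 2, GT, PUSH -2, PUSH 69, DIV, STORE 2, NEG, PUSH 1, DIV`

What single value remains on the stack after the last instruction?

-1

PUSH 7  -> [7]
PUSH 2  -> [7, 2]
GT      -> [1]
PUSH -2 -> [1, -2]
PUSH 69 -> [1, -2, 69]
DIV     -> [1, 0]
STORE 2 -> [1]
NEG     -> [-1]
PUSH 1  -> [-1, 1]
DIV     -> [-1]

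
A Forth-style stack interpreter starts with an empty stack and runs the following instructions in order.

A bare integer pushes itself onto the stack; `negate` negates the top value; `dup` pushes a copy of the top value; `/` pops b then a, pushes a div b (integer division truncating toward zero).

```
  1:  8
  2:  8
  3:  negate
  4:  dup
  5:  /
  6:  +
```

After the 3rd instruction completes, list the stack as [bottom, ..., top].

[8, -8]

8      : [8]
8      : [8, 8]
negate : [8, -8]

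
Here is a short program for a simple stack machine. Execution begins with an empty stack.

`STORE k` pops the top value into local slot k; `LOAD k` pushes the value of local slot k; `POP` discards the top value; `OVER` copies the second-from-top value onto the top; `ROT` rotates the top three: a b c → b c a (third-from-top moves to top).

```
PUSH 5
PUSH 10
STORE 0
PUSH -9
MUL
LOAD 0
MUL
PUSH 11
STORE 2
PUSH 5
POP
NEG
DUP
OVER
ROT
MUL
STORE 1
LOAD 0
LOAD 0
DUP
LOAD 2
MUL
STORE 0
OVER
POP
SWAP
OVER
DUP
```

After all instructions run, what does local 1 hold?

PUSH 5  : 5
PUSH 10 : 5 10
STORE 0 : 5
PUSH -9 : 5 -9
MUL     : -45
LOAD 0  : -45 10
MUL     : -450
PUSH 11 : -450 11
STORE 2 : -450
PUSH 5  : -450 5
POP     : -450
NEG     : 450
DUP     : 450 450
OVER    : 450 450 450
ROT     : 450 450 450
MUL     : 450 202500
STORE 1 : 450
LOAD 0  : 450 10
LOAD 0  : 450 10 10
DUP     : 450 10 10 10
LOAD 2  : 450 10 10 10 11
MUL     : 450 10 10 110
STORE 0 : 450 10 10
OVER    : 450 10 10 10
POP     : 450 10 10
SWAP    : 450 10 10
OVER    : 450 10 10 10
DUP     : 450 10 10 10 10

202500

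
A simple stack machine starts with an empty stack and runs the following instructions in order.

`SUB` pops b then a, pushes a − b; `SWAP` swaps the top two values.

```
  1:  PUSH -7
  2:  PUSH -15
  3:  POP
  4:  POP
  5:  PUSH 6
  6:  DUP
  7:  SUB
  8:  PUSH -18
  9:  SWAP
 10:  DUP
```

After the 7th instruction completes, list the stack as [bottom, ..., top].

[0]

PUSH -7  -> [-7]
PUSH -15 -> [-7, -15]
POP      -> [-7]
POP      -> []
PUSH 6   -> [6]
DUP      -> [6, 6]
SUB      -> [0]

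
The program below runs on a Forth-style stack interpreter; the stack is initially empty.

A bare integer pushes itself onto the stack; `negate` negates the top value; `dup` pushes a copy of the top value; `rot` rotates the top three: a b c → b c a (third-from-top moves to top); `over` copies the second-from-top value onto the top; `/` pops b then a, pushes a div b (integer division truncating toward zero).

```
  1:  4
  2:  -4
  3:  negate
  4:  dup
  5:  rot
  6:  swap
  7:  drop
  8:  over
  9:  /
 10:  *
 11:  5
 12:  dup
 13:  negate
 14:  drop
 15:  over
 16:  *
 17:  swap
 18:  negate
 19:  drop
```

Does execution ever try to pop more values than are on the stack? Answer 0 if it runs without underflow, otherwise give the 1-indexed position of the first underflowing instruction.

0

4       [4]
-4      [4, -4]
negate  [4, 4]
dup     [4, 4, 4]
rot     [4, 4, 4]
swap    [4, 4, 4]
drop    [4, 4]
over    [4, 4, 4]
/       [4, 1]
*       [4]
5       [4, 5]
dup     [4, 5, 5]
negate  [4, 5, -5]
drop    [4, 5]
over    [4, 5, 4]
*       [4, 20]
swap    [20, 4]
negate  [20, -4]
drop    [20]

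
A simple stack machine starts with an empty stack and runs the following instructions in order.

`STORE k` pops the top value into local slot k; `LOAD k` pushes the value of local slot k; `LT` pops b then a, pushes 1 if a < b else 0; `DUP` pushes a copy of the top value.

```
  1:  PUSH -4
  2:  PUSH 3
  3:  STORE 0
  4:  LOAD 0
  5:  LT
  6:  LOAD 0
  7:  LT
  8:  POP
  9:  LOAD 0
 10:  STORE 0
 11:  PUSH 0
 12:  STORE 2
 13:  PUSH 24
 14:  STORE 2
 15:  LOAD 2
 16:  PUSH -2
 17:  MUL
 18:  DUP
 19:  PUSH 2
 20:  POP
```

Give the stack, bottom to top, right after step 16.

PUSH -4 : -4
PUSH 3  : -4 3
STORE 0 : -4
LOAD 0  : -4 3
LT      : 1
LOAD 0  : 1 3
LT      : 1
POP     : (empty)
LOAD 0  : 3
STORE 0 : (empty)
PUSH 0  : 0
STORE 2 : (empty)
PUSH 24 : 24
STORE 2 : (empty)
LOAD 2  : 24
PUSH -2 : 24 -2

[24, -2]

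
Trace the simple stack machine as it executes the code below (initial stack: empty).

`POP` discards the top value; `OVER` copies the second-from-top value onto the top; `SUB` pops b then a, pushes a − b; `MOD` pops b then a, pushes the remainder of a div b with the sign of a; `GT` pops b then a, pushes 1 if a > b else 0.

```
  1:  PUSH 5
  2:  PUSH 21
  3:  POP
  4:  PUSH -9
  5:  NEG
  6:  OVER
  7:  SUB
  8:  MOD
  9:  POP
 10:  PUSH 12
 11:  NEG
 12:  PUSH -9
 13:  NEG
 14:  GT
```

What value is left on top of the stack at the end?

PUSH 5   5
PUSH 21  5 21
POP      5
PUSH -9  5 -9
NEG      5 9
OVER     5 9 5
SUB      5 4
MOD      1
POP      (empty)
PUSH 12  12
NEG      -12
PUSH -9  -12 -9
NEG      -12 9
GT       0

0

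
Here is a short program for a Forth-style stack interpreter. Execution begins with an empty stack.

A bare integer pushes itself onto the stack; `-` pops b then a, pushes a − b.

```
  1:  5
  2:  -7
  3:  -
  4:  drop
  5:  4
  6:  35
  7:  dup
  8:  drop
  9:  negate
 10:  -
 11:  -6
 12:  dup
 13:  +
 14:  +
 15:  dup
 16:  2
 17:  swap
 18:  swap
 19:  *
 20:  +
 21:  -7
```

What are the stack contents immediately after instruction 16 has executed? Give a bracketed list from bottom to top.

5      → 5
-7     → 5 -7
-      → 12
drop   → (empty)
4      → 4
35     → 4 35
dup    → 4 35 35
drop   → 4 35
negate → 4 -35
-      → 39
-6     → 39 -6
dup    → 39 -6 -6
+      → 39 -12
+      → 27
dup    → 27 27
2      → 27 27 2

[27, 27, 2]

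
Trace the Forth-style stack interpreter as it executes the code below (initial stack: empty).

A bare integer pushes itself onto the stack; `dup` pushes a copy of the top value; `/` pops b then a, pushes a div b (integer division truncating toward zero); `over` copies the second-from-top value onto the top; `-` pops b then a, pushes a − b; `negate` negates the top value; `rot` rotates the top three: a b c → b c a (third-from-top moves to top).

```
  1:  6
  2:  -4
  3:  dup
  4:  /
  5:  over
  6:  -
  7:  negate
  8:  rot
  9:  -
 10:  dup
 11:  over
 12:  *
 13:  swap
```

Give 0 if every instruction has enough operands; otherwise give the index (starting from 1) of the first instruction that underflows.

8

6       6
-4      6 -4
dup     6 -4 -4
/       6 1
over    6 1 6
-       6 -5
negate  6 5
rot  — needs 3 operands, stack has 2 → underflow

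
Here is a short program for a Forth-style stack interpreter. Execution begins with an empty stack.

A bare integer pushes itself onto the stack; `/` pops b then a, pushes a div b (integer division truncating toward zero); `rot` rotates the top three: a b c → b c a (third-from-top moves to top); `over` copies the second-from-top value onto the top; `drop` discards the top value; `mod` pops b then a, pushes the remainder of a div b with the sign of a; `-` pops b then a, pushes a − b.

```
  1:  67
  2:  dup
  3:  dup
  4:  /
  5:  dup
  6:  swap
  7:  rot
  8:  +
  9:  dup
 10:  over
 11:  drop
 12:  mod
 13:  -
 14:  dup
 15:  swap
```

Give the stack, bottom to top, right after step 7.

67   : [67]
dup  : [67, 67]
dup  : [67, 67, 67]
/    : [67, 1]
dup  : [67, 1, 1]
swap : [67, 1, 1]
rot  : [1, 1, 67]

[1, 1, 67]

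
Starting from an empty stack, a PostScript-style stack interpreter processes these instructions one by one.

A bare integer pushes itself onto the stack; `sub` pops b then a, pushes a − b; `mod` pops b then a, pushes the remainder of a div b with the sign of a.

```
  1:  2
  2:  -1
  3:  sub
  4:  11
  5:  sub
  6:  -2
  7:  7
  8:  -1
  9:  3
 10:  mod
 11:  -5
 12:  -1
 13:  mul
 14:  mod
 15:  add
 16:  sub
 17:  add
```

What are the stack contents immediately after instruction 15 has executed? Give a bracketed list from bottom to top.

2   : [2]
-1  : [2, -1]
sub : [3]
11  : [3, 11]
sub : [-8]
-2  : [-8, -2]
7   : [-8, -2, 7]
-1  : [-8, -2, 7, -1]
3   : [-8, -2, 7, -1, 3]
mod : [-8, -2, 7, -1]
-5  : [-8, -2, 7, -1, -5]
-1  : [-8, -2, 7, -1, -5, -1]
mul : [-8, -2, 7, -1, 5]
mod : [-8, -2, 7, -1]
add : [-8, -2, 6]

[-8, -2, 6]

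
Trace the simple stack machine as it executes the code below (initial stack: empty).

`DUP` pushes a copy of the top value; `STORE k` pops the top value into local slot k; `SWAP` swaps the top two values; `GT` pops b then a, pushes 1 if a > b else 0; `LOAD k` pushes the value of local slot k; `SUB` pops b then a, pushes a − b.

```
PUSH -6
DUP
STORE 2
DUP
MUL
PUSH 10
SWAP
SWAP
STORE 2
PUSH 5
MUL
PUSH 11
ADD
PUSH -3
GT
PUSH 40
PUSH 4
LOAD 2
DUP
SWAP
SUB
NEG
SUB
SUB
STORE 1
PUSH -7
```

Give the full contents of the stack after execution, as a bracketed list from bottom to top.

PUSH -6 : [-6]
DUP     : [-6, -6]
STORE 2 : [-6]
DUP     : [-6, -6]
MUL     : [36]
PUSH 10 : [36, 10]
SWAP    : [10, 36]
SWAP    : [36, 10]
STORE 2 : [36]
PUSH 5  : [36, 5]
MUL     : [180]
PUSH 11 : [180, 11]
ADD     : [191]
PUSH -3 : [191, -3]
GT      : [1]
PUSH 40 : [1, 40]
PUSH 4  : [1, 40, 4]
LOAD 2  : [1, 40, 4, 10]
DUP     : [1, 40, 4, 10, 10]
SWAP    : [1, 40, 4, 10, 10]
SUB     : [1, 40, 4, 0]
NEG     : [1, 40, 4, 0]
SUB     : [1, 40, 4]
SUB     : [1, 36]
STORE 1 : [1]
PUSH -7 : [1, -7]

[1, -7]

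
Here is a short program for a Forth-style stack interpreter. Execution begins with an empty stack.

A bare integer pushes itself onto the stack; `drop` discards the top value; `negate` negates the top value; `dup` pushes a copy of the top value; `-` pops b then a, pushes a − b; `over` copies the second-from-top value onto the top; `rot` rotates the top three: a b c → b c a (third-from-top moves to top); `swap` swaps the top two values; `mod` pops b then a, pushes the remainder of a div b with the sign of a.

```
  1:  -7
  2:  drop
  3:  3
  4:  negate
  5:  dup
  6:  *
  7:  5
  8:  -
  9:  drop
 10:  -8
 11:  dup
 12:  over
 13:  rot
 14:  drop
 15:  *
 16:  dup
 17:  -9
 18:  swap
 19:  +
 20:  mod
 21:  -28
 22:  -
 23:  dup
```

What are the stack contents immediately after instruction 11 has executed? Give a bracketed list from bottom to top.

[-8, -8]

-7     → [-7]
drop   → []
3      → [3]
negate → [-3]
dup    → [-3, -3]
*      → [9]
5      → [9, 5]
-      → [4]
drop   → []
-8     → [-8]
dup    → [-8, -8]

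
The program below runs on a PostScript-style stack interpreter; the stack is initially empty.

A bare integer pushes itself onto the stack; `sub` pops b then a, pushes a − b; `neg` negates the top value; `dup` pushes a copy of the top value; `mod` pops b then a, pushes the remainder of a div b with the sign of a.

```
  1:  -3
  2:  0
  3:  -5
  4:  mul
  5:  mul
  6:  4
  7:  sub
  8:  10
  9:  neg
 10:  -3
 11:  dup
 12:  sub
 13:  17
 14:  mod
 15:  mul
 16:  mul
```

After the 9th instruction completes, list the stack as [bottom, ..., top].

-3   -3
0    -3 0
-5   -3 0 -5
mul  -3 0
mul  0
4    0 4
sub  -4
10   -4 10
neg  -4 -10

[-4, -10]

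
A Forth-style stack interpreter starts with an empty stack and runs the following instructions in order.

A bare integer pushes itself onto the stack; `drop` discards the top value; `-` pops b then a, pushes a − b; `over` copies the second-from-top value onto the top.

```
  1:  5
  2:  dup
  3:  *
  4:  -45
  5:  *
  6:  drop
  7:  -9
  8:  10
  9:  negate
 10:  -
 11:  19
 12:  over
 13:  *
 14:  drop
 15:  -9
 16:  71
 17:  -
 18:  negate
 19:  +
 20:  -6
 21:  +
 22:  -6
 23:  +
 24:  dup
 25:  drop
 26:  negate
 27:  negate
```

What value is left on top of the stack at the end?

5      → [5]
dup    → [5, 5]
*      → [25]
-45    → [25, -45]
*      → [-1125]
drop   → []
-9     → [-9]
10     → [-9, 10]
negate → [-9, -10]
-      → [1]
19     → [1, 19]
over   → [1, 19, 1]
*      → [1, 19]
drop   → [1]
-9     → [1, -9]
71     → [1, -9, 71]
-      → [1, -80]
negate → [1, 80]
+      → [81]
-6     → [81, -6]
+      → [75]
-6     → [75, -6]
+      → [69]
dup    → [69, 69]
drop   → [69]
negate → [-69]
negate → [69]

69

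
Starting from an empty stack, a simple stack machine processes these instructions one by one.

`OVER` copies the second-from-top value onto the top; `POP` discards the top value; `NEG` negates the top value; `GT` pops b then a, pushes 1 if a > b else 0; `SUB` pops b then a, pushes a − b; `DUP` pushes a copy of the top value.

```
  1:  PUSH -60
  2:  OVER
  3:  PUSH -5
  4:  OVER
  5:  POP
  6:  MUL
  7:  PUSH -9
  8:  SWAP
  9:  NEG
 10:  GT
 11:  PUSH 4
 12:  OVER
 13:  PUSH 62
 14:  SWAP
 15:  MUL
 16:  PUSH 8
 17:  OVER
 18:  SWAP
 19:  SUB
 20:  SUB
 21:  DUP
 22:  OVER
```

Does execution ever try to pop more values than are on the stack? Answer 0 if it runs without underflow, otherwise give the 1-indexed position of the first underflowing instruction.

2

PUSH -60 → [-60]
OVER  — needs 2 operands, stack has 1 → underflow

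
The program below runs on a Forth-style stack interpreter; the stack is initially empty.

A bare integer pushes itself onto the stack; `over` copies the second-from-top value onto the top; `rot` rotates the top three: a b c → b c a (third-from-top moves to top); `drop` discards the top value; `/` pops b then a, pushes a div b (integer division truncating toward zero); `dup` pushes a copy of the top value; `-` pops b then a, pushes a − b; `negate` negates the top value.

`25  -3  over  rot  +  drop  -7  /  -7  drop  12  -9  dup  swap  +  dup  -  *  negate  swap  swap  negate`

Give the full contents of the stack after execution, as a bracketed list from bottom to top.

25     → 25
-3     → 25 -3
over   → 25 -3 25
rot    → -3 25 25
+      → -3 50
drop   → -3
-7     → -3 -7
/      → 0
-7     → 0 -7
drop   → 0
12     → 0 12
-9     → 0 12 -9
dup    → 0 12 -9 -9
swap   → 0 12 -9 -9
+      → 0 12 -18
dup    → 0 12 -18 -18
-      → 0 12 0
*      → 0 0
negate → 0 0
swap   → 0 0
swap   → 0 0
negate → 0 0

[0, 0]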